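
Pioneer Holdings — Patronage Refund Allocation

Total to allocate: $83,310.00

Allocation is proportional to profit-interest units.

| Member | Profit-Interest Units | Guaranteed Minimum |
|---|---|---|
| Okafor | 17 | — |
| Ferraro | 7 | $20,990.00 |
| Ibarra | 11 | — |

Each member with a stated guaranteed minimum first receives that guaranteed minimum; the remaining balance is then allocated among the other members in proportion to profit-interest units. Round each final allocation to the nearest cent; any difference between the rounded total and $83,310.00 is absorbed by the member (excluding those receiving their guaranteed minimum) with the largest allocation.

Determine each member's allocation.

Guaranteed amounts: Ferraro $20,990.00. Balance $62,320.00.
Balance split over remaining profit-interest units 28: Okafor 37,837.1429 → $37,837.14; Ibarra 24,482.8571 → $24,482.86.

Okafor: $37,837.14; Ferraro: $20,990.00; Ibarra: $24,482.86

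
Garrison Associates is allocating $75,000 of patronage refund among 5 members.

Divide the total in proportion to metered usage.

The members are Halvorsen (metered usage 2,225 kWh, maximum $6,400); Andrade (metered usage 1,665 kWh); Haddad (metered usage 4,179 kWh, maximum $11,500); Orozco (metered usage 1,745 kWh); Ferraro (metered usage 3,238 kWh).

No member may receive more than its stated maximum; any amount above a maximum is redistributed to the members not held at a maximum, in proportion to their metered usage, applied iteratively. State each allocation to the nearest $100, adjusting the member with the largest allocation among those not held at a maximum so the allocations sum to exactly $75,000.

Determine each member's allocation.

Combined metered usage = 13,052.
Proportional shares (ignoring caps): Halvorsen 12,785.40; Andrade 9,567.50; Haddad 24,013.56; Orozco 10,027.20; Ferraro 18,606.34.
Cap binds for Halvorsen ($6,400), Haddad ($11,500); balance $57,100 reallocated over remaining metered usage 6,648.
Redistributed shares: Andrade 14,300.77 → $14,300; Orozco 14,987.89 → $15,000; Ferraro 27,811.34 → $27,800.

Halvorsen: $6,400 | Andrade: $14,300 | Haddad: $11,500 | Orozco: $15,000 | Ferraro: $27,800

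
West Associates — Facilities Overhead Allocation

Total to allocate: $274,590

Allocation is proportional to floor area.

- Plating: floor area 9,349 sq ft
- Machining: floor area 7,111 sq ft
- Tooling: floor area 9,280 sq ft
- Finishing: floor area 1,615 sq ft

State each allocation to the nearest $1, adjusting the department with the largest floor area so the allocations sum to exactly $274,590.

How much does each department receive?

Floor area total: 27,355.
Raw shares: Plating 9,349/27,355 × $274,590 = 93,845.44; Machining 7,111/27,355 × $274,590 = 71,380.35; Tooling 9,280/27,355 × $274,590 = 93,152.81; Finishing 1,615/27,355 × $274,590 = 16,211.40.
After rounding ($1): Plating $93,845; Machining $71,380; Tooling $93,153; Finishing $16,211. Sum = $274,589.
Difference $274,590 − $274,589 = +$1 applied to largest floor area (Plating): Plating becomes $93,846.

Plating: $93,846 | Machining: $71,380 | Tooling: $93,153 | Finishing: $16,211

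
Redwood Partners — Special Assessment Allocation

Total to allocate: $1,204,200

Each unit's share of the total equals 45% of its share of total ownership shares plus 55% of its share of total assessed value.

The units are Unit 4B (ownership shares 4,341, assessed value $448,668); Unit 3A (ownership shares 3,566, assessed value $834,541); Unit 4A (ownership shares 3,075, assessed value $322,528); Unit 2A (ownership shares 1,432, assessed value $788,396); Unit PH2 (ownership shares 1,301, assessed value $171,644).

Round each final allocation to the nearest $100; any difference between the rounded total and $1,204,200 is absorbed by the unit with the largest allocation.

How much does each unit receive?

Unit 4B: $287,300 · Unit 3A: $356,300 · Unit 4A: $204,800 · Unit 2A: $260,100 · Unit PH2: $95,700

Ownership shares total 13,715; assessed value total 2,565,777.
Combined weights (45% ownership shares + 55% assessed value): Unit 4B 0.2386; Unit 3A 0.2959; Unit 4A 0.1700; Unit 2A 0.2160; Unit PH2 0.0795.
Pro-rata amounts: Unit 4B 287,331.90; Unit 3A 356,317.37; Unit 4A 204,750.48; Unit 2A 260,089.90; Unit PH2 95,710.36.
After rounding ($100): Unit 4B $287,300; Unit 3A $356,300; Unit 4A $204,800; Unit 2A $260,100; Unit PH2 $95,700. Sum = $1,204,200.
Sum already equals the total — no adjustment.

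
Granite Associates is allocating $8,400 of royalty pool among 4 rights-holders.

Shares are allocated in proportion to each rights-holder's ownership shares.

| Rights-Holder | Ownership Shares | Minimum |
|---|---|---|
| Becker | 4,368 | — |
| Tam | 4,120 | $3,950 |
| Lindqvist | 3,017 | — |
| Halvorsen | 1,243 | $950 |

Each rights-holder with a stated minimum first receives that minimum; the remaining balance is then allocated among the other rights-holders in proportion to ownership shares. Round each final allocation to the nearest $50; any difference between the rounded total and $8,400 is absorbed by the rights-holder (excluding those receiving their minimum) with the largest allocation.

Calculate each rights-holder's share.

Fund the minimums — Tam $3,950; Halvorsen $950. Balance $3,500.
Balance split over remaining ownership shares 7,385: Becker 2,070.14 → $2,050; Lindqvist 1,429.86 → $1,450.

Becker: $2,050 | Tam: $3,950 | Lindqvist: $1,450 | Halvorsen: $950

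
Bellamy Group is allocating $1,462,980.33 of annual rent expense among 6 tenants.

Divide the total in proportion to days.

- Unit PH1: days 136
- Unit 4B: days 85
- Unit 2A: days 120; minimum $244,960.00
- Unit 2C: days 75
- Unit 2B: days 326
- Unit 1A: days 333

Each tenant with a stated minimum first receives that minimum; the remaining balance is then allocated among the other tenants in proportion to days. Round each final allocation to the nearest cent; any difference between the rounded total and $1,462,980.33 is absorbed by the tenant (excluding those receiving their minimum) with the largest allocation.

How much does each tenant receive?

Guaranteed amounts: Unit 2A $244,960.00. Residual $1,218,020.33.
Residual split over remaining days 955: Unit PH1 173,456.2983 → $173,456.30; Unit 4B 108,410.1864 → $108,410.19; Unit 2C 95,656.0469 → $95,656.05; Unit 2B 415,784.9503 → $415,784.95; Unit 1A 424,712.8481 → $424,712.85.
Rounding difference −$0.01 applied to Unit 1A → $424,712.84.

Unit PH1: $173,456.30; Unit 4B: $108,410.19; Unit 2A: $244,960.00; Unit 2C: $95,656.05; Unit 2B: $415,784.95; Unit 1A: $424,712.84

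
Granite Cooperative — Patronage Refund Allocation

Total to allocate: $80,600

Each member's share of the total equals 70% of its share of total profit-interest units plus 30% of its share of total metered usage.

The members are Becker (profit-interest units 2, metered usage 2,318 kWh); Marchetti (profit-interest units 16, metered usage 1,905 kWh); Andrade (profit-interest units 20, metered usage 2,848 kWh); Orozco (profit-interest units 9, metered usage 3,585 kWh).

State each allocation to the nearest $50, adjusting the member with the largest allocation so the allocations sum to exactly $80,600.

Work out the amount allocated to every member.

Becker: $7,650 | Marchetti: $23,550 | Andrade: $30,450 | Orozco: $18,950

Profit-interest units total 47; metered usage total 10,656.
Combined weights (70% profit-interest units + 30% metered usage): Becker 0.0950; Marchetti 0.2919; Andrade 0.3781; Orozco 0.2350.
Pro-rata amounts: Becker 7,660.73; Marchetti 23,529.53; Andrade 30,471.03; Orozco 18,938.71.
At nearest $50: Becker $7,650; Marchetti $23,550; Andrade $30,450; Orozco $18,950. Sum = $80,600.
Rounded total matches; no reconciliation needed.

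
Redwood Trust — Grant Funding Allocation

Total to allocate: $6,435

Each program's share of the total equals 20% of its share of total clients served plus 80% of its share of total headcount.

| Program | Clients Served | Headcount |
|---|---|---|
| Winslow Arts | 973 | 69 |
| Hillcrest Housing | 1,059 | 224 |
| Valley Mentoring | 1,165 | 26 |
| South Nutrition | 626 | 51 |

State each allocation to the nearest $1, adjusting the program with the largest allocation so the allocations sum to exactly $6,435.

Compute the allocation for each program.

Totals — clients served 3,823, headcount 370.
Blended shares (20% clients served + 80% headcount): Winslow Arts 0.2001; Hillcrest Housing 0.5397; Valley Mentoring 0.1172; South Nutrition 0.1430.
Pro-rata amounts: Winslow Arts 1,287.59; Hillcrest Housing 3,473.14; Valley Mentoring 753.94; South Nutrition 920.33.
At nearest $1: Winslow Arts $1,288; Hillcrest Housing $3,473; Valley Mentoring $754; South Nutrition $920. Sum = $6,435.
Sum already equals the total — no adjustment.

Winslow Arts: $1,288 | Hillcrest Housing: $3,473 | Valley Mentoring: $754 | South Nutrition: $920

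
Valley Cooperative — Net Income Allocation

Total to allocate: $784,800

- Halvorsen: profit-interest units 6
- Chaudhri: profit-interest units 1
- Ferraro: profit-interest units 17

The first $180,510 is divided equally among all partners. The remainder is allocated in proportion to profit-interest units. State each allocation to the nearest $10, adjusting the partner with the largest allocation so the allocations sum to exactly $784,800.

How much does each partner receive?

Halvorsen: $211,240 | Chaudhri: $85,350 | Ferraro: $488,210

$180,510 shared equally gives $60,170 per partner.
Remainder $604,290 by profit-interest units (total 24): Halvorsen 151,072.50 → $151,070; Chaudhri 25,178.75 → $25,180; Ferraro 428,038.75 → $428,040.
Totals: Halvorsen $60,170 + $151,070 = $211,240; Chaudhri $60,170 + $25,180 = $85,350; Ferraro $60,170 + $428,040 = $488,210.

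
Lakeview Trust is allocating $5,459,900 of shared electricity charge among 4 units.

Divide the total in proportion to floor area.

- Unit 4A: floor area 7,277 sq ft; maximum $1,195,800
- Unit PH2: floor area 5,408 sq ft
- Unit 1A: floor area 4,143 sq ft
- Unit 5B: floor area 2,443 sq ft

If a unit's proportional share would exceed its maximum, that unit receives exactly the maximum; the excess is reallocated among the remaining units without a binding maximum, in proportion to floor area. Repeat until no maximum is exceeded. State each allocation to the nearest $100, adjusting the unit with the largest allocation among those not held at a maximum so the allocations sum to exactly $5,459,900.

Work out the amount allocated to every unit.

Floor area total: 19,271.
Pro-rata shares before constraints: Unit 4A 2,061,734.85; Unit PH2 1,532,205.86; Unit 1A 1,173,803.42; Unit 5B 692,155.87.
Capped: Unit 4A ($1,195,800); remaining pool $4,264,100 reallocated over remaining floor area 11,994.
Remaining shares: Unit PH2 1,922,649.06 → $1,922,600; Unit 1A 1,472,916.98 → $1,472,900; Unit 5B 868,533.96 → $868,500.
Rounding difference +$100 applied to Unit PH2 → $1,922,700.

Unit 4A: $1,195,800 · Unit PH2: $1,922,700 · Unit 1A: $1,472,900 · Unit 5B: $868,500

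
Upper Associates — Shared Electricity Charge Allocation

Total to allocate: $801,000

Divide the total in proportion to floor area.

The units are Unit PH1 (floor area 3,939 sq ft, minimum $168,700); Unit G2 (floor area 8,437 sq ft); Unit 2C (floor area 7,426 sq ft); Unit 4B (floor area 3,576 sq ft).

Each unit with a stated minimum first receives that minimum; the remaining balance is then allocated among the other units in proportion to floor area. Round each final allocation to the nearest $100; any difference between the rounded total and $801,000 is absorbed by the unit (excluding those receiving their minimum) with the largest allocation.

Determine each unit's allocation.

Fund the minimums — Unit PH1 $168,700. Remaining pool $632,300.
Remaining pool split over remaining floor area 19,439: Unit G2 274,433.62 → $274,400; Unit 2C 241,548.42 → $241,500; Unit 4B 116,317.96 → $116,300.
Rounding difference +$100 applied to Unit G2 → $274,500.

Unit PH1: $168,700 | Unit G2: $274,500 | Unit 2C: $241,500 | Unit 4B: $116,300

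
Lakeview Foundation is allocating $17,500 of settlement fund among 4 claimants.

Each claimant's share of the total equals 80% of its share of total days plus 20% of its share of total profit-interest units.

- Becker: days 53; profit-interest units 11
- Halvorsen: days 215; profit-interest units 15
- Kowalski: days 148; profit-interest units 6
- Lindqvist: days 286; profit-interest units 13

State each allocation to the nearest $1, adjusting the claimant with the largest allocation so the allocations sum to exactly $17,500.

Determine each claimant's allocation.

Becker: $1,913; Halvorsen: $5,454; Kowalski: $3,418; Lindqvist: $6,715

Totals — days 702, profit-interest units 45.
Combined weights (80% days + 20% profit-interest units): Becker 0.1093; Halvorsen 0.3117; Kowalski 0.1953; Lindqvist 0.3837.
Raw shares: Becker 1,912.54; Halvorsen 5,454.42; Kowalski 3,418.23; Lindqvist 6,714.81.
Rounded to nearest $1: Becker $1,913; Halvorsen $5,454; Kowalski $3,418; Lindqvist $6,715. Sum = $17,500.
No rounding difference to absorb.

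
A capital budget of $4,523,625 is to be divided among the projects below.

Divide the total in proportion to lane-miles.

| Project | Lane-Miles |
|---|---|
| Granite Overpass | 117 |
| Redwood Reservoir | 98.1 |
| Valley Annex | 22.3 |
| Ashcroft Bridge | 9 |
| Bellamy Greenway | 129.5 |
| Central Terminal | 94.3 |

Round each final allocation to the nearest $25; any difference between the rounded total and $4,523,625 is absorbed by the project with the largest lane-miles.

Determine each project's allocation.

Granite Overpass: $1,125,625; Redwood Reservoir: $943,775; Valley Annex: $214,550; Ashcroft Bridge: $86,575; Bellamy Greenway: $1,245,875; Central Terminal: $907,225

Sum of lane-miles: 117 + 98.1 + 22.3 + 9 + 129.5 + 94.3 = 470.2.
Unrounded shares: Granite Overpass 1,125,614.90; Redwood Reservoir 943,784.80; Valley Annex 214,540.28; Ashcroft Bridge 86,585.76; Bellamy Greenway 1,245,872.90; Central Terminal 907,226.37.
After rounding ($25): Granite Overpass $1,125,625; Redwood Reservoir $943,775; Valley Annex $214,550; Ashcroft Bridge $86,575; Bellamy Greenway $1,245,875; Central Terminal $907,225. Sum = $4,523,625.
No rounding difference to absorb.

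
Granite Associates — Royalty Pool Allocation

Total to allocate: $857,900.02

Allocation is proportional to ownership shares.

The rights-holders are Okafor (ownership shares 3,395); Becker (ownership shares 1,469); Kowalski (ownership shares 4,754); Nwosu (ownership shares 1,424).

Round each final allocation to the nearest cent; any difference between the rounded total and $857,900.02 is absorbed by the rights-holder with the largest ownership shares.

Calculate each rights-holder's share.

Combined ownership shares = 3,395 + 1,469 + 4,754 + 1,424 = 11,042.
Proportional shares: Okafor 263,772.0130; Becker 114,132.8681; Kowalski 369,358.5125; Nwosu 110,636.6264.
Rounded to nearest cent: Okafor $263,772.01; Becker $114,132.87; Kowalski $369,358.51; Nwosu $110,636.63. Sum = $857,900.02.
Rounded total matches; no reconciliation needed.

Okafor: $263,772.01 · Becker: $114,132.87 · Kowalski: $369,358.51 · Nwosu: $110,636.63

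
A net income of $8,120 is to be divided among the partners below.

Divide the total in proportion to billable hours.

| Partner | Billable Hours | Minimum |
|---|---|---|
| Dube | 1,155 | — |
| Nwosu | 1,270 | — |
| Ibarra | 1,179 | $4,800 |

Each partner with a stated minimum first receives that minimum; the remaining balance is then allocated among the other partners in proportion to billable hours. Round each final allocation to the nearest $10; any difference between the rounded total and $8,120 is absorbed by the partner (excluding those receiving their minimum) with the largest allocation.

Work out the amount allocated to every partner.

Minimums first: Ibarra $4,800. Balance $3,320.
Balance split over remaining billable hours 2,425: Dube 1,581.28 → $1,580; Nwosu 1,738.72 → $1,740.

Dube: $1,580 · Nwosu: $1,740 · Ibarra: $4,800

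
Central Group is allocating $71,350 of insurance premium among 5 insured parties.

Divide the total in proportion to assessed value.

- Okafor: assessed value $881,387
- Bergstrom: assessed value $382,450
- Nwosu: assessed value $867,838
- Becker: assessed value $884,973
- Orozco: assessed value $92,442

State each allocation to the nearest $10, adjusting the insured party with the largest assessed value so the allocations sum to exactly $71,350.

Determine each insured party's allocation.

Total assessed value = 3,109,090.
Raw shares: Okafor 881,387/3,109,090 × $71,350 = 20,226.81; Bergstrom 382,450/3,109,090 × $71,350 = 8,776.78; Nwosu 867,838/3,109,090 × $71,350 = 19,915.87; Becker 884,973/3,109,090 × $71,350 = 20,309.10; Orozco 92,442/3,109,090 × $71,350 = 2,121.44.
After rounding ($10): Okafor $20,230; Bergstrom $8,780; Nwosu $19,920; Becker $20,310; Orozco $2,120. Sum = $71,360.
Difference $71,350 − $71,360 = −$10 applied to largest assessed value (Becker): Becker becomes $20,300.

Okafor: $20,230 | Bergstrom: $8,780 | Nwosu: $19,920 | Becker: $20,300 | Orozco: $2,120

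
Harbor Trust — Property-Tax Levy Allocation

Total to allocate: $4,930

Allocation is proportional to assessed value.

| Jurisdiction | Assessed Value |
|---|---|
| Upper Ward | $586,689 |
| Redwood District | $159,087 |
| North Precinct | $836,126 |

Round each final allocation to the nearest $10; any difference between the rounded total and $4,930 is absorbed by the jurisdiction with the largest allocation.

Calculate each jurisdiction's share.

Upper Ward: $1,830; Redwood District: $500; North Precinct: $2,600

Sum of assessed value: 1,581,902.
Pro-rata amounts: Upper Ward 586,689/1,581,902 × $4,930 = 1,828.42; Redwood District 159,087/1,581,902 × $4,930 = 495.79; North Precinct 836,126/1,581,902 × $4,930 = 2,605.79.
At nearest $10: Upper Ward $1,830; Redwood District $500; North Precinct $2,610. Sum = $4,940.
Difference $4,930 − $4,940 = −$10 applied to largest allocation (North Precinct): North Precinct becomes $2,600.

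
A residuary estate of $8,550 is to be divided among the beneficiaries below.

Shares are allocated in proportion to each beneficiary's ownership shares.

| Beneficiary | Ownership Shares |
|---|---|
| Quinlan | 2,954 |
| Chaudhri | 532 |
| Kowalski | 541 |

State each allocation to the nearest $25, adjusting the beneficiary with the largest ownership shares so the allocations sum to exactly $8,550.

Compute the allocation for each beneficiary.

Quinlan: $6,275; Chaudhri: $1,125; Kowalski: $1,150

Sum of ownership shares: 2,954 + 532 + 541 = 4,027.
Unrounded shares: Quinlan 6,271.84; Chaudhri 1,129.53; Kowalski 1,148.63.
At nearest $25: Quinlan $6,275; Chaudhri $1,125; Kowalski $1,150. Sum = $8,550.
No rounding difference to absorb.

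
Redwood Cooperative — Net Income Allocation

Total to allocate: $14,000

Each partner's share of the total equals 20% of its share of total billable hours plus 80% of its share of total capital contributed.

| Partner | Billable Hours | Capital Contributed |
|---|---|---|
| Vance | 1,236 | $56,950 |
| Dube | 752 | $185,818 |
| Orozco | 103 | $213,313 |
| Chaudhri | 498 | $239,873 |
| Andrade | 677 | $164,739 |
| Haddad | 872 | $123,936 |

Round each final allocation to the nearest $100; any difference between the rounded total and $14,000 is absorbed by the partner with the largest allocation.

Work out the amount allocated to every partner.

Billable hours total 4,138; capital contributed total 984,629.
Composite weights (20% billable hours + 80% capital contributed): Vance 0.1060; Dube 0.1873; Orozco 0.1783; Chaudhri 0.2190; Andrade 0.1666; Haddad 0.1428.
Raw shares: Vance 1,484.14; Dube 2,622.50; Orozco 2,496.10; Chaudhri 3,065.49; Andrade 2,331.98; Haddad 1,999.80.
After rounding ($100): Vance $1,500; Dube $2,600; Orozco $2,500; Chaudhri $3,100; Andrade $2,300; Haddad $2,000. Sum = $14,000.
No rounding difference to absorb.

Vance: $1,500 | Dube: $2,600 | Orozco: $2,500 | Chaudhri: $3,100 | Andrade: $2,300 | Haddad: $2,000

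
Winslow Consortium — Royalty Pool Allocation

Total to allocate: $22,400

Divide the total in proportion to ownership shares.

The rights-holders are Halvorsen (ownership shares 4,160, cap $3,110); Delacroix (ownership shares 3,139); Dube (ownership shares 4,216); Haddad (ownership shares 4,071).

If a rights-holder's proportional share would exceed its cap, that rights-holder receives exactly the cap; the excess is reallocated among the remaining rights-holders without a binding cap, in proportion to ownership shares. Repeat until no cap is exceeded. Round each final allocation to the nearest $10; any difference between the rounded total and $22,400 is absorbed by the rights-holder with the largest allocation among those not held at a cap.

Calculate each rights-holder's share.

Halvorsen: $3,110 | Delacroix: $5,300 | Dube: $7,120 | Haddad: $6,870

Ownership shares total: 15,586.
Proportional shares (ignoring caps): Halvorsen 5,978.70; Delacroix 4,511.33; Dube 6,059.18; Haddad 5,850.79.
Held at cap: Halvorsen ($3,110); remaining pool $19,290 reallocated over remaining ownership shares 11,426.
Remaining shares: Delacroix 5,299.43 → $5,300; Dube 7,117.68 → $7,120; Haddad 6,872.89 → $6,870.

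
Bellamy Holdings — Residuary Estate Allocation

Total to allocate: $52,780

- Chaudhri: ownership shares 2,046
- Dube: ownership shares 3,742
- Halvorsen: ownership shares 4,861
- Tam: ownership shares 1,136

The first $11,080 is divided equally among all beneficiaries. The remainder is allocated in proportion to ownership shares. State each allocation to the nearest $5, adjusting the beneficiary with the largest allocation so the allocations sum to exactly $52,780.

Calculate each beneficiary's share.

First tranche $11,080 split equally: $2,770 each.
Remainder $41,700 by ownership shares (total 11,785): Chaudhri 7,239.56 → $7,240; Dube 13,240.68 → $13,240; Halvorsen 17,200.14 → $17,200; Tam 4,019.62 → $4,020.
Totals: Chaudhri $2,770 + $7,240 = $10,010; Dube $2,770 + $13,240 = $16,010; Halvorsen $2,770 + $17,200 = $19,970; Tam $2,770 + $4,020 = $6,790.

Chaudhri: $10,010 | Dube: $16,010 | Halvorsen: $19,970 | Tam: $6,790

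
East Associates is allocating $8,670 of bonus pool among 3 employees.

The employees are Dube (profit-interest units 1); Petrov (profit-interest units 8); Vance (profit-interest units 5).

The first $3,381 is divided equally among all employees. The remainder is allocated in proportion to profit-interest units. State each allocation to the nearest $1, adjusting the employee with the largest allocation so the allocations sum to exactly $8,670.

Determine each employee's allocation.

Dube: $1,505 | Petrov: $4,149 | Vance: $3,016

Equal tier: $3,381 ÷ 3 = $1,127 apiece.
Remainder $5,289 by profit-interest units (total 14): Dube 377.79 → $378; Petrov 3,022.29 → $3,022; Vance 1,888.93 → $1,889.
Totals: Dube $1,127 + $378 = $1,505; Petrov $1,127 + $3,022 = $4,149; Vance $1,127 + $1,889 = $3,016.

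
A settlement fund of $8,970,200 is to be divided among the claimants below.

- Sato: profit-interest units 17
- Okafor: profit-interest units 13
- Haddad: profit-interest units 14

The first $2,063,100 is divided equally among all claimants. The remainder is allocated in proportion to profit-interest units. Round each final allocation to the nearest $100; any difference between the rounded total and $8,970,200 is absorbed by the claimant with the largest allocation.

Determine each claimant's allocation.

$2,063,100 shared equally gives $687,700 per claimant.
Remainder $6,907,100 by profit-interest units (total 44): Sato 2,668,652.27 → $2,668,700; Okafor 2,040,734.09 → $2,040,700; Haddad 2,197,713.64 → $2,197,700.
Totals: Sato $687,700 + $2,668,700 = $3,356,400; Okafor $687,700 + $2,040,700 = $2,728,400; Haddad $687,700 + $2,197,700 = $2,885,400.

Sato: $3,356,400; Okafor: $2,728,400; Haddad: $2,885,400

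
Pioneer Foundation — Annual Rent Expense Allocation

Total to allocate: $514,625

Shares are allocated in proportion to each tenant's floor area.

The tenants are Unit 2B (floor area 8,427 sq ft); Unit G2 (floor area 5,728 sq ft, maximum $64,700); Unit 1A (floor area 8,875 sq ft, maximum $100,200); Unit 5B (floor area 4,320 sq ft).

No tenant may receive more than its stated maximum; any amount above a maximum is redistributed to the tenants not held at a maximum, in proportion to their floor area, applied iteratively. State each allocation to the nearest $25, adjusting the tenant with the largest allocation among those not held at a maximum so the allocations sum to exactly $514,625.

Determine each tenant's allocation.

Combined floor area = 27,350.
Unconstrained shares: Unit 2B 158,564.71; Unit G2 107,779.60; Unit 1A 166,994.40; Unit 5B 81,286.29.
Held at cap: Unit G2 ($64,700), Unit 1A ($100,200); balance $349,725 reallocated over remaining floor area 12,747.
Redistributed shares: Unit 2B 231,202.05 → $231,200; Unit 5B 118,522.95 → $118,525.

Unit 2B: $231,200; Unit G2: $64,700; Unit 1A: $100,200; Unit 5B: $118,525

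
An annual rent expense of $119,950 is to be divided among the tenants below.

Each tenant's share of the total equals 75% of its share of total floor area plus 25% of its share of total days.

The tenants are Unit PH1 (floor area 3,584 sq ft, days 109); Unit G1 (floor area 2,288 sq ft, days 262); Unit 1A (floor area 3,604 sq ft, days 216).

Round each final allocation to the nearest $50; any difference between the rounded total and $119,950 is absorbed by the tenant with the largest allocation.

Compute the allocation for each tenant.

Floor area total 9,476; days total 587.
Composite weights (75% floor area + 25% days): Unit PH1 0.3301; Unit G1 0.2927; Unit 1A 0.3772.
Proportional shares: Unit PH1 39,593.87; Unit G1 35,106.17; Unit 1A 45,249.95.
At nearest $50: Unit PH1 $39,600; Unit G1 $35,100; Unit 1A $45,250. Sum = $119,950.
Sum already equals the total — no adjustment.

Unit PH1: $39,600 · Unit G1: $35,100 · Unit 1A: $45,250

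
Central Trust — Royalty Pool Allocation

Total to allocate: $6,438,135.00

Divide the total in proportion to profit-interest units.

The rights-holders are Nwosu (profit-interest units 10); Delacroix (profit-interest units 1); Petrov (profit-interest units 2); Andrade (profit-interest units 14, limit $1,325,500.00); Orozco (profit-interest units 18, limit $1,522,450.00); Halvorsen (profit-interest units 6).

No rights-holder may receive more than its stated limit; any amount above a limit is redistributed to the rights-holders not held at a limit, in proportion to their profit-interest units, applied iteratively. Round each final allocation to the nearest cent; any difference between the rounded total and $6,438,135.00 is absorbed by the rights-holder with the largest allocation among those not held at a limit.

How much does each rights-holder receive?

Nwosu: $1,889,571.05 · Delacroix: $188,957.11 · Petrov: $377,914.21 · Andrade: $1,325,500.00 · Orozco: $1,522,450.00 · Halvorsen: $1,133,742.63

Sum of profit-interest units: 51.
Unconstrained shares: Nwosu 1,262,379.4118; Delacroix 126,237.9412; Petrov 252,475.8824; Andrade 1,767,331.1765; Orozco 2,272,282.9412; Halvorsen 757,427.6471.
Cap binds for Andrade ($1,325,500.00), Orozco ($1,522,450.00); residual $3,590,185.00 reallocated over remaining profit-interest units 19.
Redistributed shares: Nwosu 1,889,571.0526 → $1,889,571.05; Delacroix 188,957.1053 → $188,957.11; Petrov 377,914.2105 → $377,914.21; Halvorsen 1,133,742.6316 → $1,133,742.63.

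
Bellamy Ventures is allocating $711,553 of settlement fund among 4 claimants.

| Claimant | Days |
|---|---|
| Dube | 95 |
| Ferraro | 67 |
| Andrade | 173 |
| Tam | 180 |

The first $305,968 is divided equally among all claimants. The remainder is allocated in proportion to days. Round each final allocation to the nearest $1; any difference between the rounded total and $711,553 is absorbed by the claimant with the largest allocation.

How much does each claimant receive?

Dube: $151,309 | Ferraro: $129,257 | Andrade: $212,737 | Tam: $218,250

$305,968 shared equally gives $76,492 per claimant.
Remainder $405,585 by days (total 515): Dube 74,816.65 → $74,817; Ferraro 52,765.43 → $52,765; Andrade 136,245.06 → $136,245; Tam 141,757.86 → $141,758.
Totals: Dube $76,492 + $74,817 = $151,309; Ferraro $76,492 + $52,765 = $129,257; Andrade $76,492 + $136,245 = $212,737; Tam $76,492 + $141,758 = $218,250.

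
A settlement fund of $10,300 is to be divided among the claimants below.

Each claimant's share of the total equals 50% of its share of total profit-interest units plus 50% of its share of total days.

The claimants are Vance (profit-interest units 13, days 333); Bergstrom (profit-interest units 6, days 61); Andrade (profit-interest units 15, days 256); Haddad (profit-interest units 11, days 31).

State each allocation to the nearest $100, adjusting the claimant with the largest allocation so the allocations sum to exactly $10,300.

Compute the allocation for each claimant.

Totals — profit-interest units 45, days 681.
Composite weights (50% profit-interest units + 50% days): Vance 0.3889; Bergstrom 0.1115; Andrade 0.3546; Haddad 0.1450.
Pro-rata amounts: Vance 4,006.06; Bergstrom 1,147.97; Andrade 3,652.64; Haddad 1,493.32.
At nearest $100: Vance $4,000; Bergstrom $1,100; Andrade $3,700; Haddad $1,500. Sum = $10,300.
Sum already equals the total — no adjustment.

Vance: $4,000 | Bergstrom: $1,100 | Andrade: $3,700 | Haddad: $1,500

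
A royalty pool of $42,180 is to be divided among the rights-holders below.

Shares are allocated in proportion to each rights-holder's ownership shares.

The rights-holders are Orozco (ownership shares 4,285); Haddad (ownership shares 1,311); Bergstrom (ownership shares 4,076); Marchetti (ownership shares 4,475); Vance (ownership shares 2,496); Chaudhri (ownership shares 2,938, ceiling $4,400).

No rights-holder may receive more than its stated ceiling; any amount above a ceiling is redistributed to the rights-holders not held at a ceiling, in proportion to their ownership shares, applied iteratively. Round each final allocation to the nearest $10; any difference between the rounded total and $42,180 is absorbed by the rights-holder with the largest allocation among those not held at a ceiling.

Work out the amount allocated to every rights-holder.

Orozco: $9,730 · Haddad: $2,980 · Bergstrom: $9,250 · Marchetti: $10,150 · Vance: $5,670 · Chaudhri: $4,400

Total ownership shares = 19,581.
Pro-rata shares before constraints: Orozco 9,230.44; Haddad 2,824.06; Bergstrom 8,780.23; Marchetti 9,639.73; Vance 5,376.71; Chaudhri 6,328.83.
Capped: Chaudhri ($4,400); remaining pool $37,780 reallocated over remaining ownership shares 16,643.
Remaining shares: Orozco 9,727.05 → $9,730; Haddad 2,976.00 → $2,980; Bergstrom 9,252.62 → $9,250; Marchetti 10,158.35 → $10,160; Vance 5,665.98 → $5,670.
Rounding difference −$10 applied to Marchetti → $10,150.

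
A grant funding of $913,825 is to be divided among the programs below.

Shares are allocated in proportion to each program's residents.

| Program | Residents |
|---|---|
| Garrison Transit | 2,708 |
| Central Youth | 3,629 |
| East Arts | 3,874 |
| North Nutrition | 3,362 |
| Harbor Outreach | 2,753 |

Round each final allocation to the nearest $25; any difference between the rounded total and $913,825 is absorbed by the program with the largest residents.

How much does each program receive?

Sum of residents: 2,708 + 3,629 + 3,874 + 3,362 + 2,753 = 16,326.
Pro-rata amounts: Garrison Transit 151,576.51; Central Youth 203,128.20; East Arts 216,841.73; North Nutrition 188,183.24; Harbor Outreach 154,095.32.
At nearest $25: Garrison Transit $151,575; Central Youth $203,125; East Arts $216,850; North Nutrition $188,175; Harbor Outreach $154,100. Sum = $913,825.
Rounded total matches; no reconciliation needed.

Garrison Transit: $151,575 | Central Youth: $203,125 | East Arts: $216,850 | North Nutrition: $188,175 | Harbor Outreach: $154,100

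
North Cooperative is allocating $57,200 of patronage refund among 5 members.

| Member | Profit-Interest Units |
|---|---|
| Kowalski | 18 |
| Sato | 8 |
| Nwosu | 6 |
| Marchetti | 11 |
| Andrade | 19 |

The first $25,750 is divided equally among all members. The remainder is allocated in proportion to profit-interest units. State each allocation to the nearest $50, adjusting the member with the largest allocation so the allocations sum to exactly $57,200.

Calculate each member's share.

Kowalski: $14,300 · Sato: $9,200 · Nwosu: $8,200 · Marchetti: $10,750 · Andrade: $14,750

Equal tier: $25,750 ÷ 5 = $5,150 apiece.
Remainder $31,450 by profit-interest units (total 62): Kowalski 9,130.65 → $9,150; Sato 4,058.06 → $4,050; Nwosu 3,043.55 → $3,050; Marchetti 5,579.84 → $5,600; Andrade 9,637.90 → $9,650.
Rounding difference −$50 on remainder applied to Andrade.
Totals: Kowalski $5,150 + $9,150 = $14,300; Sato $5,150 + $4,050 = $9,200; Nwosu $5,150 + $3,050 = $8,200; Marchetti $5,150 + $5,600 = $10,750; Andrade $5,150 + $9,600 = $14,750.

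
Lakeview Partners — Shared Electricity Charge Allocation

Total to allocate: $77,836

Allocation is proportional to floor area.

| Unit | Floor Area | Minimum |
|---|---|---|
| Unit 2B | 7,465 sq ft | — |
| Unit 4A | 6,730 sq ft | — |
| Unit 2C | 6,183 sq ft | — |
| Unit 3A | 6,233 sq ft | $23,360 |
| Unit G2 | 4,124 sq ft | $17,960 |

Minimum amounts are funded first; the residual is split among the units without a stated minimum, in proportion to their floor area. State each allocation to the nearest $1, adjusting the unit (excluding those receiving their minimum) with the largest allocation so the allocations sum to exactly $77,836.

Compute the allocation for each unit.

Unit 2B: $13,376 | Unit 4A: $12,060 | Unit 2C: $11,080 | Unit 3A: $23,360 | Unit G2: $17,960

Guaranteed amounts: Unit 3A $23,360; Unit G2 $17,960. Balance $36,516.
Balance split over remaining floor area 20,378: Unit 2B 13,376.78 → $13,377; Unit 4A 12,059.71 → $12,060; Unit 2C 11,079.52 → $11,080.
Rounding difference −$1 applied to Unit 2B → $13,376.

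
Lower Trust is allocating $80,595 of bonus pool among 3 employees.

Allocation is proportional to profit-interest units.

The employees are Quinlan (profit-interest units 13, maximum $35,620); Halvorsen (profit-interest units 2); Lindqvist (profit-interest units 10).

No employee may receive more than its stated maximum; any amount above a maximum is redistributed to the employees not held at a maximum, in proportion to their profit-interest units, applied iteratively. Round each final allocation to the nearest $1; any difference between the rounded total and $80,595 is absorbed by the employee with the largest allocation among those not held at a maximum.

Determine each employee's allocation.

Combined profit-interest units = 25.
Pro-rata shares before constraints: Quinlan 41,909.40; Halvorsen 6,447.60; Lindqvist 32,238.00.
Held at cap: Quinlan ($35,620); remaining pool $44,975 reallocated over remaining profit-interest units 12.
Shares after redistribution: Halvorsen 7,495.83 → $7,496; Lindqvist 37,479.17 → $37,479.

Quinlan: $35,620 | Halvorsen: $7,496 | Lindqvist: $37,479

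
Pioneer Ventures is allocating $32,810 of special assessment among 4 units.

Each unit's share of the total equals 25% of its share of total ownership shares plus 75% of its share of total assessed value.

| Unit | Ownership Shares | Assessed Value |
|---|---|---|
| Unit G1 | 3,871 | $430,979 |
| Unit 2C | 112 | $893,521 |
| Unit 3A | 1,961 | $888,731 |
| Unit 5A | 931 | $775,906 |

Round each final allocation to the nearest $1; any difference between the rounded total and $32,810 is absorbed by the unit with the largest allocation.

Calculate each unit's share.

Ownership shares total 6,875; assessed value total 2,989,137.
Blended shares (25% ownership shares + 75% assessed value): Unit G1 0.2489; Unit 2C 0.2283; Unit 3A 0.2943; Unit 5A 0.2285.
Pro-rata amounts: Unit G1 8,166.41; Unit 2C 7,489.37; Unit 3A 9,655.96; Unit 5A 7,498.27.
After rounding ($1): Unit G1 $8,166; Unit 2C $7,489; Unit 3A $9,656; Unit 5A $7,498. Sum = $32,809.
Difference $32,810 − $32,809 = +$1 applied to largest allocation (Unit 3A): Unit 3A becomes $9,657.

Unit G1: $8,166 | Unit 2C: $7,489 | Unit 3A: $9,657 | Unit 5A: $7,498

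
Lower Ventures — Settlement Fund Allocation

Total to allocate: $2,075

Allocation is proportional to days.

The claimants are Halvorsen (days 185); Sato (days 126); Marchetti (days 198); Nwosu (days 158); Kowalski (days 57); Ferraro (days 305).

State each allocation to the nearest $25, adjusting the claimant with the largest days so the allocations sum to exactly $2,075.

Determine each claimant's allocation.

Total days = 1,029.
Unrounded shares: Halvorsen 185/1,029 × $2,075 = 373.06; Sato 126/1,029 × $2,075 = 254.08; Marchetti 198/1,029 × $2,075 = 399.27; Nwosu 158/1,029 × $2,075 = 318.61; Kowalski 57/1,029 × $2,075 = 114.94; Ferraro 305/1,029 × $2,075 = 615.04.
After rounding ($25): Halvorsen $375; Sato $250; Marchetti $400; Nwosu $325; Kowalski $125; Ferraro $625. Sum = $2,100.
Difference $2,075 − $2,100 = −$25 applied to largest days (Ferraro): Ferraro becomes $600.

Halvorsen: $375 · Sato: $250 · Marchetti: $400 · Nwosu: $325 · Kowalski: $125 · Ferraro: $600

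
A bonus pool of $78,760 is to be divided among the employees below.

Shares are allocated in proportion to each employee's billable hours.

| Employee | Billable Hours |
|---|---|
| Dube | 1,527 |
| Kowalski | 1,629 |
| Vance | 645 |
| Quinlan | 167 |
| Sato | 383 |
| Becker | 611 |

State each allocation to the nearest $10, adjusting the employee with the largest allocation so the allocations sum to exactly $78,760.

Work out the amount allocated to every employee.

Dube: $24,240 · Kowalski: $25,850 · Vance: $10,240 · Quinlan: $2,650 · Sato: $6,080 · Becker: $9,700

Billable hours total: 4,962.
Unrounded shares: Dube 1,527/4,962 × $78,760 = 24,237.51; Kowalski 1,629/4,962 × $78,760 = 25,856.52; Vance 645/4,962 × $78,760 = 10,237.85; Quinlan 167/4,962 × $78,760 = 2,650.73; Sato 383/4,962 × $78,760 = 6,079.22; Becker 611/4,962 × $78,760 = 9,698.18.
At nearest $10: Dube $24,240; Kowalski $25,860; Vance $10,240; Quinlan $2,650; Sato $6,080; Becker $9,700. Sum = $78,770.
Difference $78,760 − $78,770 = −$10 applied to largest allocation (Kowalski): Kowalski becomes $25,850.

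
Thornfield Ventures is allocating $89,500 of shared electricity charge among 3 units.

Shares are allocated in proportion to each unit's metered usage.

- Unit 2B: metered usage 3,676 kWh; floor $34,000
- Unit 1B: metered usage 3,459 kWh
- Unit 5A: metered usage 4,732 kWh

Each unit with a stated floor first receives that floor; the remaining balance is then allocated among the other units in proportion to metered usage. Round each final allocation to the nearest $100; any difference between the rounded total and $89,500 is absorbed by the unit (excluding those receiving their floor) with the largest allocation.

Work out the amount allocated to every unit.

Guaranteed amounts: Unit 2B $34,000. Remaining pool $55,500.
Remaining pool split over remaining metered usage 8,191: Unit 1B 23,437.25 → $23,400; Unit 5A 32,062.75 → $32,100.

Unit 2B: $34,000 | Unit 1B: $23,400 | Unit 5A: $32,100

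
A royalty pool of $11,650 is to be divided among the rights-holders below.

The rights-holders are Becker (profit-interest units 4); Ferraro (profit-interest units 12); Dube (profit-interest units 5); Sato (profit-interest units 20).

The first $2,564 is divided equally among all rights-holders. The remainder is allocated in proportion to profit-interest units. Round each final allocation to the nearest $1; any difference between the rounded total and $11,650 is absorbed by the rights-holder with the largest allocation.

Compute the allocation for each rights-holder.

$2,564 shared equally gives $641 per rights-holder.
Remainder $9,086 by profit-interest units (total 41): Becker 886.44 → $886; Ferraro 2,659.32 → $2,659; Dube 1,108.05 → $1,108; Sato 4,432.20 → $4,432.
Rounding difference +$1 on remainder applied to Sato.
Totals: Becker $641 + $886 = $1,527; Ferraro $641 + $2,659 = $3,300; Dube $641 + $1,108 = $1,749; Sato $641 + $4,433 = $5,074.

Becker: $1,527 | Ferraro: $3,300 | Dube: $1,749 | Sato: $5,074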